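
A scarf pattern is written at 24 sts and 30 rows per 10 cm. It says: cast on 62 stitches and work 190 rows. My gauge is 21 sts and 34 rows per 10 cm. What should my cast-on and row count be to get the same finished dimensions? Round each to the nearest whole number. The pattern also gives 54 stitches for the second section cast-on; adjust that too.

Stitches: 62 × 21/24 = 54.25 → 54.
Rows: 190 × 34/30 = 215.33 → 215.
second section cast-on: 54 × 21/24 = 47.25 → 47.

Cast on 54 stitches; work 215 rows; second section cast-on 47 stitches.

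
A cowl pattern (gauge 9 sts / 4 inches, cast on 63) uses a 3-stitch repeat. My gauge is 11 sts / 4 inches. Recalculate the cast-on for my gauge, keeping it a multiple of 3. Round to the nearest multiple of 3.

CO 78 sts.

63 × 11 / 9 = 77.00.
Nearest multiple of 3: 78.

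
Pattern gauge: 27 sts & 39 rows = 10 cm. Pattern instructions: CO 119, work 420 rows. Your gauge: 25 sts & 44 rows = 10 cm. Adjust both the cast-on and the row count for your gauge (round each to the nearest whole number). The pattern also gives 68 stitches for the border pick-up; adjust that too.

Cast on 110 stitches; work 474 rows; border pick-up 63 stitches.

Stitches: 119 × 25/27 = 110.19 → 110.
Rows: 420 × 44/39 = 473.85 → 474.
border pick-up: 68 × 25/27 = 62.96 → 63.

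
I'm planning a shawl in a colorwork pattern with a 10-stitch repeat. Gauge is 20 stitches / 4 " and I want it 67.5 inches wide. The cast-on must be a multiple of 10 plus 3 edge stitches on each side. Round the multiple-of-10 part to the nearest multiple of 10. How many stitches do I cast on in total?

20 / 4 = 5 sts per inch.
67.5 × 5 = 337.50 sts.
Less 6 edge sts → 331.50 for the repeat.
Nearest multiple of 10: 330.
Add back 6 edge sts → 336.

CO 336 sts.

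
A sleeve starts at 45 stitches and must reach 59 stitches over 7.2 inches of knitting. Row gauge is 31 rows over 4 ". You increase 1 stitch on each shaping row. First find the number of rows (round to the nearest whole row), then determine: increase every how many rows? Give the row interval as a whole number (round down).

Rows = 7.2 × 7.75 = 55.8 → 56 rows.
Stitches to add: 14 → 14 shaping rows (at 1 st each).
56 / 14 = 4.00 → every 4 rows.

Increase every 4th row.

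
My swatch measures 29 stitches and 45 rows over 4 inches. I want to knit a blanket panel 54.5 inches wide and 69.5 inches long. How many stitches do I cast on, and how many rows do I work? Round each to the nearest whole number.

Stitch gauge = 29/4 = 7.25 sts/in; 54.5 × 7.25 = 395.12 → 395 sts.
Row gauge = 45/4 = 11.25 rows/in; 69.5 × 11.25 = 781.88 → 782 rows.

Cast on 395 stitches and work 782 rows.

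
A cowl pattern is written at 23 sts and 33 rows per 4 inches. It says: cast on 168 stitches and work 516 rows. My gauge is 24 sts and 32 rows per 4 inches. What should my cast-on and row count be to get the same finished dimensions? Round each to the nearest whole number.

Stitches: 168 × 24/23 = 175.30 → 175.
Rows: 516 × 32/33 = 500.36 → 500.

Cast on 175 stitches; work 500 rows.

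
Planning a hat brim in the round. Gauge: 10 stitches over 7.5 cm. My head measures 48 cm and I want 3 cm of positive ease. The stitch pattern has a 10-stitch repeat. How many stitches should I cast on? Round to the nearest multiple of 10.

Finished = 48 + 3 = 51 cm.
10 / 7.5 = 1.333 sts/cm.
51 × 1.333 = 68.00 sts.
Nearest multiple of 10: 70.

70 stitches.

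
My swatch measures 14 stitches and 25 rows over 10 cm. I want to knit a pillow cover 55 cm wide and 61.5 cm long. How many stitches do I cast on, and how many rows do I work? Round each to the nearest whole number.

Cast on 77 stitches and work 154 rows.

Stitch gauge = 14/10 = 1.4 sts/cm; 55 × 1.4 = 77.00 → 77 sts.
Row gauge = 25/10 = 2.5 rows/cm; 61.5 × 2.5 = 153.75 → 154 rows.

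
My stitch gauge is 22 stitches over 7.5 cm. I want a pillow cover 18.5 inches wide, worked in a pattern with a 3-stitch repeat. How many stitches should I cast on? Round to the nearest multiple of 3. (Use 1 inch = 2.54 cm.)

Cast on 138 stitches.

18.5 in = 18.5 × 2.54 = 46.99 cm.
22 / 7.5 = 2.933 sts/cm.
46.99 × 2.933 = 137.84 sts.
→ 138.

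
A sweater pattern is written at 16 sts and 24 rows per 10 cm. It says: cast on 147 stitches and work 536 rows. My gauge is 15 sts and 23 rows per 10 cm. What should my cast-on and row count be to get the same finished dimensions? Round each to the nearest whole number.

Cast on 138 stitches; work 514 rows.

Stitches: 147 × 15/16 = 137.81 → 138.
Rows: 536 × 23/24 = 513.67 → 514.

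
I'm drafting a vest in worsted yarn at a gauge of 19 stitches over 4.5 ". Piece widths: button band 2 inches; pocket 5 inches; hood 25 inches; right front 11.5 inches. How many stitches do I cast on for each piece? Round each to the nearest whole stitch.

button band 8; pocket 21; hood 106; right front 49.

Rate = 19/4.5 = 4.222 sts per in.
button band: 2 × 4.222 = 8.44 → 8.
pocket: 5 × 4.222 = 21.11 → 21.
hood: 25 × 4.222 = 105.56 → 106.
right front: 11.5 × 4.222 = 48.56 → 49.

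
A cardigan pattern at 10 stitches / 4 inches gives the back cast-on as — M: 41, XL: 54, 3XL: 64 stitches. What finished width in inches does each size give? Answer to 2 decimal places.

10/4 = 2.5 sts per in.
M: 41 / 2.5 = 16.400 → 16.40 in.
XL: 54 / 2.5 = 21.600 → 21.60 in.
3XL: 64 / 2.5 = 25.600 → 25.60 in.

M 16.40 inches; XL 21.60 inches; 3XL 25.60 inches.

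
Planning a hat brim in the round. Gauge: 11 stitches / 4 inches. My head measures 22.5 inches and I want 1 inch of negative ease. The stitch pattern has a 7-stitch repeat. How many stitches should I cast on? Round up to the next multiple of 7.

Finished = 22.5 − 1 = 21.5 inches.
11 / 4 = 2.75 sts/in.
21.5 × 2.75 = 59.12 sts.
Next multiple of 7: 63.

CO 63 sts.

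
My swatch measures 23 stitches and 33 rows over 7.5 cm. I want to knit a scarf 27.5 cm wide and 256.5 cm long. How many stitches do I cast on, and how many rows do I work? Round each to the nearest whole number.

Stitch gauge = 23/7.5 = 3.067 sts/cm; 27.5 × 3.067 = 84.33 → 84 sts.
Row gauge = 33/7.5 = 4.4 rows/cm; 256.5 × 4.4 = 1128.60 → 1129 rows.

Cast on 84 stitches and work 1129 rows.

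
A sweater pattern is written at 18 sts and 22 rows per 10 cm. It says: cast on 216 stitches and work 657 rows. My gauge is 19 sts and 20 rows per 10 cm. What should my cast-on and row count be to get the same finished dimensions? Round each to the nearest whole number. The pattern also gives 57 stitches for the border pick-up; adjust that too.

Cast on 228 stitches; work 597 rows; border pick-up 60 stitches.

Stitches: 216 × 19/18 = 228.00 → 228.
Rows: 657 × 20/22 = 597.27 → 597.
border pick-up: 57 × 19/18 = 60.17 → 60.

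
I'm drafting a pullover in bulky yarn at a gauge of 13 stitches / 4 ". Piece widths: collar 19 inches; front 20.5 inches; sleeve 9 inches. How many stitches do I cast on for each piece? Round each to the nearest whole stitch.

collar 62; front 67; sleeve 29.

Rate = 13/4 = 3.25 sts per in.
collar: 19 × 3.25 = 61.75 → 62.
front: 20.5 × 3.25 = 66.62 → 67.
sleeve: 9 × 3.25 = 29.25 → 29.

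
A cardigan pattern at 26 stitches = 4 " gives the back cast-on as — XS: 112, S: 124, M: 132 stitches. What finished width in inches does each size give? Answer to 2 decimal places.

XS 17.23 inches; S 19.08 inches; M 20.31 inches.

26/4 = 6.5 sts per in.
XS: 112 / 6.5 = 17.231 → 17.23 in.
S: 124 / 6.5 = 19.077 → 19.08 in.
M: 132 / 6.5 = 20.308 → 20.31 in.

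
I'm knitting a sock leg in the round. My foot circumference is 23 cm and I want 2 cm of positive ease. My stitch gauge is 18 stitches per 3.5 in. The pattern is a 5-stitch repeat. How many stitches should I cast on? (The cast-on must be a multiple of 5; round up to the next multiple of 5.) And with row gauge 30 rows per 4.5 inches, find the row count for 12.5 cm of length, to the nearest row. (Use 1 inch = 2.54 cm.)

Finished = 23 + 2 = 25 cm.
25 cm × 1/2.54 = 9.84 inches.
18/3.5 = 5.143 sts per in; 9.84 × 5.143 = 50.62 sts.
Next multiple of 5 → 55.
12.5 cm = 4.92 inches; × 6.667 = 32.81 → 33 rows.

Cast on 55 stitches; work 33 rows.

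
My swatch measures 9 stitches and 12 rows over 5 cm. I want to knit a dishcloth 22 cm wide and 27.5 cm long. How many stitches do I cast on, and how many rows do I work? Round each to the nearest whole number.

Cast on 40 stitches and work 66 rows.

Stitch gauge = 9/5 = 1.8 sts/cm; 22 × 1.8 = 39.60 → 40 sts.
Row gauge = 12/5 = 2.4 rows/cm; 27.5 × 2.4 = 66.00 → 66 rows.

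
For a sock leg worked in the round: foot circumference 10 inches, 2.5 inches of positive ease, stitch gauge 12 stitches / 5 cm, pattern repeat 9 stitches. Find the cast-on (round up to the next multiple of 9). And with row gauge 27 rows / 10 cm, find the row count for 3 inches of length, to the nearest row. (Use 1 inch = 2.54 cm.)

Cast on 81 stitches; work 21 rows.

Finished = 10 + 2.5 = 12.5 inches.
12.5 inches × 2.54 = 31.75 cm.
12/5 = 2.4 sts per cm; 31.75 × 2.4 = 76.20 sts.
Next multiple of 9 → 81.
3 inches = 7.62 cm; × 2.7 = 20.57 → 21 rows.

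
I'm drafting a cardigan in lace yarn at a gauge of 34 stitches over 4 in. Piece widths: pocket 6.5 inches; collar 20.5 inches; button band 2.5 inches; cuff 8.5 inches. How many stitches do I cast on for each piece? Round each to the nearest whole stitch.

Rate = 34/4 = 8.5 sts per in.
pocket: 6.5 × 8.5 = 55.25 → 55.
collar: 20.5 × 8.5 = 174.25 → 174.
button band: 2.5 × 8.5 = 21.25 → 21.
cuff: 8.5 × 8.5 = 72.25 → 72.

pocket 55; collar 174; button band 21; cuff 72.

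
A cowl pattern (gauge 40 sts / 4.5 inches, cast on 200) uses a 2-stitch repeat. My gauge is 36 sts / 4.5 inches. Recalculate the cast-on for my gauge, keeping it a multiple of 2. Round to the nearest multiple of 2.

CO 180 sts.

200 × 36 / 40 = 180.00.
Nearest multiple of 2: 180.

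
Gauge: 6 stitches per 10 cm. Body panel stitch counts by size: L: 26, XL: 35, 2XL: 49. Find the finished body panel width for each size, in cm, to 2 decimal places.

L 43.33 cm; XL 58.33 cm; 2XL 81.67 cm.

6/10 = 0.6 sts per cm.
L: 26 / 0.6 = 43.333 → 43.33 cm.
XL: 35 / 0.6 = 58.333 → 58.33 cm.
2XL: 49 / 0.6 = 81.667 → 81.67 cm.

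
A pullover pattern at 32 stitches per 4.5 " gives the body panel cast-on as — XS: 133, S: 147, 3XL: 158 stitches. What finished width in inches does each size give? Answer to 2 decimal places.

32/4.5 = 7.111 sts per in.
XS: 133 / 7.111 = 18.703 → 18.70 in.
S: 147 / 7.111 = 20.672 → 20.67 in.
3XL: 158 / 7.111 = 22.219 → 22.22 in.

XS 18.70 inches; S 20.67 inches; 3XL 22.22 inches.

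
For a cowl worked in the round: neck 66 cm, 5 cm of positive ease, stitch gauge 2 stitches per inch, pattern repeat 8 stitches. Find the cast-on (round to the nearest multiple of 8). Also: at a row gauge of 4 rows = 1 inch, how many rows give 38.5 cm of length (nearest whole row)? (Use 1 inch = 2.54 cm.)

Cast on 56 stitches; work 61 rows.

Finished = 66 + 5 = 71 cm.
71 cm × 1/2.54 = 27.95 inches.
2/1 = 2 sts per in; 27.95 × 2 = 55.91 sts.
Nearest multiple of 8 → 56.
38.5 cm = 15.16 inches; × 4 = 60.63 → 61 rows.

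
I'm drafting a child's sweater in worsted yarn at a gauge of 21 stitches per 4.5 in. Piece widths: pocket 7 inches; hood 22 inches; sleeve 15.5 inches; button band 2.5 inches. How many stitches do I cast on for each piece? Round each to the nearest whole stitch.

pocket 33; hood 103; sleeve 72; button band 12.

Rate = 21/4.5 = 4.667 sts per in.
pocket: 7 × 4.667 = 32.67 → 33.
hood: 22 × 4.667 = 102.67 → 103.
sleeve: 15.5 × 4.667 = 72.33 → 72.
button band: 2.5 × 4.667 = 11.67 → 12.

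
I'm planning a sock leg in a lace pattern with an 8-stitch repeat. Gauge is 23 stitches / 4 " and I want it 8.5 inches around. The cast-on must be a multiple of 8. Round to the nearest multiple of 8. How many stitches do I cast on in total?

23 / 4 = 5.75 sts per inch.
8.5 × 5.75 = 48.88 sts.
Nearest multiple of 8: 48.

48 stitches.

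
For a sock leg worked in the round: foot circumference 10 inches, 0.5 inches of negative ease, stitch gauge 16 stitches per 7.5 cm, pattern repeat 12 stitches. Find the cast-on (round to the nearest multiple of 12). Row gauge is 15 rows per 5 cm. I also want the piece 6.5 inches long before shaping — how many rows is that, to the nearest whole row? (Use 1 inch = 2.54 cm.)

Finished = 10 − 0.5 = 9.5 inches.
9.5 inches × 2.54 = 24.13 cm.
16/7.5 = 2.133 sts per cm; 24.13 × 2.133 = 51.48 sts.
Nearest multiple of 12 → 48.
6.5 inches = 16.51 cm; × 3 = 49.53 → 50 rows.

Cast on 48 stitches; work 50 rows.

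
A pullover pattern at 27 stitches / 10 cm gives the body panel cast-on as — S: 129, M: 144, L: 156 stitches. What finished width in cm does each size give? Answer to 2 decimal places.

27/10 = 2.7 sts per cm.
S: 129 / 2.7 = 47.778 → 47.78 cm.
M: 144 / 2.7 = 53.333 → 53.33 cm.
L: 156 / 2.7 = 57.778 → 57.78 cm.

S 47.78 cm; M 53.33 cm; L 57.78 cm.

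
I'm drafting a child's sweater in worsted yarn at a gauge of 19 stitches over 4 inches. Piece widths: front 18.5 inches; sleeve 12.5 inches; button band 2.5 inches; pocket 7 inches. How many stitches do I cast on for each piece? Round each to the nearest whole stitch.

Rate = 19/4 = 4.75 sts per in.
front: 18.5 × 4.75 = 87.88 → 88.
sleeve: 12.5 × 4.75 = 59.38 → 59.
button band: 2.5 × 4.75 = 11.88 → 12.
pocket: 7 × 4.75 = 33.25 → 33.

front 88; sleeve 59; button band 12; pocket 33.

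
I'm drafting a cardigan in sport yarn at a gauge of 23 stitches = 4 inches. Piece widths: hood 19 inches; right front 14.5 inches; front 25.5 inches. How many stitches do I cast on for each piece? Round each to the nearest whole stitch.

Rate = 23/4 = 5.75 sts per in.
hood: 19 × 5.75 = 109.25 → 109.
right front: 14.5 × 5.75 = 83.38 → 83.
front: 25.5 × 5.75 = 146.62 → 147.

hood 109; right front 83; front 147.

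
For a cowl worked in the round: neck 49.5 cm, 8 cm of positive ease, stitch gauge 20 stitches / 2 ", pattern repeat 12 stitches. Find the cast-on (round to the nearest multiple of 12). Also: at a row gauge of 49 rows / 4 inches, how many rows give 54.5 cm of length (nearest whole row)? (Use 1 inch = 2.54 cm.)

Cast on 228 stitches; work 263 rows.

Finished = 49.5 + 8 = 57.5 cm.
57.5 cm × 1/2.54 = 22.64 inches.
20/2 = 10 sts per in; 22.64 × 10 = 226.38 sts.
Nearest multiple of 12 → 228.
54.5 cm = 21.46 inches; × 12.25 = 262.84 → 263 rows.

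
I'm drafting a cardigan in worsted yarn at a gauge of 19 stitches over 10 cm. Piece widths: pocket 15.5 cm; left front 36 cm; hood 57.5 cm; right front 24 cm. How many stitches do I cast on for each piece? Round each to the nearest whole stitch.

pocket 29; left front 68; hood 109; right front 46.

Rate = 19/10 = 1.9 sts per cm.
pocket: 15.5 × 1.9 = 29.45 → 29.
left front: 36 × 1.9 = 68.40 → 68.
hood: 57.5 × 1.9 = 109.25 → 109.
right front: 24 × 1.9 = 45.60 → 46.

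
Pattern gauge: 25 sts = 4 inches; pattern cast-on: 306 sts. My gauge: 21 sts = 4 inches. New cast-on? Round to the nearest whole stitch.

Cast on 257 stitches.

Scale factor = 21 / 25 = 0.840.
306 × 21 / 25 = 257.04 sts.
→ 257 sts.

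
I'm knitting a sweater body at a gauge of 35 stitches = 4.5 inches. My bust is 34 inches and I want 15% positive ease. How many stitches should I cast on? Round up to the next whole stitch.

Finished = 34 × 1.15 = 39.10 in.
35 / 4.5 = 7.778 sts per inch.
39.10 × 7.778 = 304.11 sts.
→ 305 sts.

CO 305 sts.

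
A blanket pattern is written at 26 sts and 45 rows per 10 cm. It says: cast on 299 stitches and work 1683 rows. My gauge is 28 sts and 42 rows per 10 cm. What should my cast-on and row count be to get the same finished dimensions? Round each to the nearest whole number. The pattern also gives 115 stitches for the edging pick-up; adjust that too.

Cast on 322 stitches; work 1571 rows; edging pick-up 124 stitches.

Stitches: 299 × 28/26 = 322.00 → 322.
Rows: 1683 × 42/45 = 1570.80 → 1571.
edging pick-up: 115 × 28/26 = 123.85 → 124.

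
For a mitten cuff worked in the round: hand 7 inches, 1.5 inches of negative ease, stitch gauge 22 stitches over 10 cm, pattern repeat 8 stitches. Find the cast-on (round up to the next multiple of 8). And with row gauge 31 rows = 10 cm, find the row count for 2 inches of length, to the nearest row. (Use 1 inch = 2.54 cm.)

Cast on 32 stitches; work 16 rows.

Finished = 7 − 1.5 = 5.5 inches.
5.5 inches × 2.54 = 13.97 cm.
22/10 = 2.2 sts per cm; 13.97 × 2.2 = 30.73 sts.
Next multiple of 8 → 32.
2 inches = 5.08 cm; × 3.1 = 15.75 → 16 rows.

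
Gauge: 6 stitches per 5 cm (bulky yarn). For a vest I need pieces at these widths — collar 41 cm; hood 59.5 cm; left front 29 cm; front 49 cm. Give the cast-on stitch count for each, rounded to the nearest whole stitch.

collar 49; hood 71; left front 35; front 59.

Rate = 6/5 = 1.2 sts per cm.
collar: 41 × 1.2 = 49.20 → 49.
hood: 59.5 × 1.2 = 71.40 → 71.
left front: 29 × 1.2 = 34.80 → 35.
front: 49 × 1.2 = 58.80 → 59.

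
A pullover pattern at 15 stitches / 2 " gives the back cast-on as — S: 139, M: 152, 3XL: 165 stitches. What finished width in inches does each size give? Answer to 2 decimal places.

S 18.53 inches; M 20.27 inches; 3XL 22.00 inches.

15/2 = 7.5 sts per in.
S: 139 / 7.5 = 18.533 → 18.53 in.
M: 152 / 7.5 = 20.267 → 20.27 in.
3XL: 165 / 7.5 = 22.000 → 22.00 in.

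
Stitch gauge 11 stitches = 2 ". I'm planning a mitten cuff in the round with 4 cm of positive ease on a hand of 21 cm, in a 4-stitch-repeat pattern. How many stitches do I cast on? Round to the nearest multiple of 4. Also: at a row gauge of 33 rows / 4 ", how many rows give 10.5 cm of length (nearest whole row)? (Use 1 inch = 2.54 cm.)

Cast on 56 stitches; work 34 rows.

Finished = 21 + 4 = 25 cm.
25 cm × 1/2.54 = 9.84 inches.
11/2 = 5.5 sts per in; 9.84 × 5.5 = 54.13 sts.
Nearest multiple of 4 → 56.
10.5 cm = 4.13 inches; × 8.25 = 34.10 → 34 rows.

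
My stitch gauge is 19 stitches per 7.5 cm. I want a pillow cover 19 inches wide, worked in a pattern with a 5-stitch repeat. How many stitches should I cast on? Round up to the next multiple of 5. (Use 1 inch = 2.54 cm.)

19 in = 19 × 2.54 = 48.26 cm.
19 / 7.5 = 2.533 sts/cm.
48.26 × 2.533 = 122.26 sts.
→ 125.

125 stitches.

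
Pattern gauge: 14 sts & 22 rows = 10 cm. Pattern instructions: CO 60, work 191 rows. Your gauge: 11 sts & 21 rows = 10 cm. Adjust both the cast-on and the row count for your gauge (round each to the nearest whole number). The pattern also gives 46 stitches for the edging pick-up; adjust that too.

Stitches: 60 × 11/14 = 47.14 → 47.
Rows: 191 × 21/22 = 182.32 → 182.
edging pick-up: 46 × 11/14 = 36.14 → 36.

Cast on 47 stitches; work 182 rows; edging pick-up 36 stitches.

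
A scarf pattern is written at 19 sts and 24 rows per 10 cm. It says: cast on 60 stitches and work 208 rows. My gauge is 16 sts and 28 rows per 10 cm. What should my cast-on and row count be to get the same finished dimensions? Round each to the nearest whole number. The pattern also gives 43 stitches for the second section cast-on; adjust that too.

Stitches: 60 × 16/19 = 50.53 → 51.
Rows: 208 × 28/24 = 242.67 → 243.
second section cast-on: 43 × 16/19 = 36.21 → 36.

Cast on 51 stitches; work 243 rows; second section cast-on 36 stitches.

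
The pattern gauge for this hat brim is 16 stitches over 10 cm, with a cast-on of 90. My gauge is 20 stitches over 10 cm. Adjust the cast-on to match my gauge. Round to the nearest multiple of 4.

CO 112 sts.

Scale factor = 20 / 16 = 1.250.
90 × 20 / 16 = 112.50 sts.
→ 112 sts.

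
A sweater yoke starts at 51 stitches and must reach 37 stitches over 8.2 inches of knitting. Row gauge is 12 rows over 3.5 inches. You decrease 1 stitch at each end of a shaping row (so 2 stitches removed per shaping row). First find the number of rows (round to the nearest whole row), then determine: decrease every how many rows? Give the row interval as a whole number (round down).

Rows = 8.2 × 3.429 = 28.1 → 28 rows.
Stitches to remove: 14 → 7 shaping rows (at 2 st each).
28 / 7 = 4.00 → every 4 rows.

Decrease every 4th row.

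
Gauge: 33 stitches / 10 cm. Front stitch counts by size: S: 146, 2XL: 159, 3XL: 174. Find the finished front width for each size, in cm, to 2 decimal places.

33/10 = 3.3 sts per cm.
S: 146 / 3.3 = 44.242 → 44.24 cm.
2XL: 159 / 3.3 = 48.182 → 48.18 cm.
3XL: 174 / 3.3 = 52.727 → 52.73 cm.

S 44.24 cm; 2XL 48.18 cm; 3XL 52.73 cm.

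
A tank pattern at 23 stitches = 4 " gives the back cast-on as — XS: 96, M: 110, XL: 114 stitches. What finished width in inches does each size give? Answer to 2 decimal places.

23/4 = 5.75 sts per in.
XS: 96 / 5.75 = 16.696 → 16.70 in.
M: 110 / 5.75 = 19.130 → 19.13 in.
XL: 114 / 5.75 = 19.826 → 19.83 in.

XS 16.70 inches; M 19.13 inches; XL 19.83 inches.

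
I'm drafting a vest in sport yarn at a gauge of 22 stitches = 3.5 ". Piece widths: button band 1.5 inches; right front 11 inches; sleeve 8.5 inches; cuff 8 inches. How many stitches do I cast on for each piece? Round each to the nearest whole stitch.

Rate = 22/3.5 = 6.286 sts per in.
button band: 1.5 × 6.286 = 9.43 → 9.
right front: 11 × 6.286 = 69.14 → 69.
sleeve: 8.5 × 6.286 = 53.43 → 53.
cuff: 8 × 6.286 = 50.29 → 50.

button band 9; right front 69; sleeve 53; cuff 50.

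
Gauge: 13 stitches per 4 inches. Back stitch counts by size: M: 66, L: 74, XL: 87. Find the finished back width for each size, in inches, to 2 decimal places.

13/4 = 3.25 sts per in.
M: 66 / 3.25 = 20.308 → 20.31 in.
L: 74 / 3.25 = 22.769 → 22.77 in.
XL: 87 / 3.25 = 26.769 → 26.77 in.

M 20.31 inches; L 22.77 inches; XL 26.77 inches.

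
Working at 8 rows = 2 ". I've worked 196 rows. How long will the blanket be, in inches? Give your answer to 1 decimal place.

8 rows / 2 inch = 4 rows per inch.
196 / 4 = 49.00 inches.

49.0 inches.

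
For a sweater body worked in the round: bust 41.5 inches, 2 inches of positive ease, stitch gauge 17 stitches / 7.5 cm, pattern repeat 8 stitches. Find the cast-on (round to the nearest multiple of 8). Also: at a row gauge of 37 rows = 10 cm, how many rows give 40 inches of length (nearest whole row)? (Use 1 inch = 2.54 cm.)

Cast on 248 stitches; work 376 rows.

Finished = 41.5 + 2 = 43.5 inches.
43.5 inches × 2.54 = 110.49 cm.
17/7.5 = 2.267 sts per cm; 110.49 × 2.267 = 250.44 sts.
Nearest multiple of 8 → 248.
40 inches = 101.60 cm; × 3.7 = 375.92 → 376 rows.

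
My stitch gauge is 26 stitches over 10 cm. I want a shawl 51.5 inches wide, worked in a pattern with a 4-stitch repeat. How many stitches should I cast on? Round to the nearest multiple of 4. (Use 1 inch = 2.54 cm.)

51.5 in = 51.5 × 2.54 = 130.81 cm.
26 / 10 = 2.6 sts/cm.
130.81 × 2.6 = 340.11 sts.
→ 340.

340 stitches.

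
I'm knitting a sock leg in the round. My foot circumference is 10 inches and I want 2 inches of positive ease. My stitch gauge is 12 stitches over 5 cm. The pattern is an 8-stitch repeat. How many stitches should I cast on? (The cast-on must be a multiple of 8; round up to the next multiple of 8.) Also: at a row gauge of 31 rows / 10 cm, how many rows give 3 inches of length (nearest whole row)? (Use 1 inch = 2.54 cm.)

Finished = 10 + 2 = 12 inches.
12 inches × 2.54 = 30.48 cm.
12/5 = 2.4 sts per cm; 30.48 × 2.4 = 73.15 sts.
Next multiple of 8 → 80.
3 inches = 7.62 cm; × 3.1 = 23.62 → 24 rows.

Cast on 80 stitches; work 24 rows.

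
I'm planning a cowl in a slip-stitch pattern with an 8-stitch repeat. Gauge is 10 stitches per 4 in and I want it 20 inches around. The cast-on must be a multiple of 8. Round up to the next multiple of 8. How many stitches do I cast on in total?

10 / 4 = 2.5 sts per inch.
20 × 2.5 = 50.00 sts.
Next multiple of 8: 56.

56 stitches.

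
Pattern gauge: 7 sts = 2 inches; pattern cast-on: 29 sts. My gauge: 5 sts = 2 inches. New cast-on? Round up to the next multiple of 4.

Scale factor = 5 / 7 = 0.714.
29 × 5 / 7 = 20.71 sts.
→ 24 sts.

Cast on 24 stitches.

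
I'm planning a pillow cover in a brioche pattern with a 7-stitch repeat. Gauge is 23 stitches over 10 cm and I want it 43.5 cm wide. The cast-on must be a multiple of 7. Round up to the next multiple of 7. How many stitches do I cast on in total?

23 / 10 = 2.3 sts per cm.
43.5 × 2.3 = 100.05 sts.
Next multiple of 7: 105.

105 stitches.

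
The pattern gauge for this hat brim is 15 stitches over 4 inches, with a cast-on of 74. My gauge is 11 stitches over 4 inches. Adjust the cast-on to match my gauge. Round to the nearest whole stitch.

Scale factor = 11 / 15 = 0.733.
74 × 11 / 15 = 54.27 sts.
→ 54 sts.

CO 54 sts.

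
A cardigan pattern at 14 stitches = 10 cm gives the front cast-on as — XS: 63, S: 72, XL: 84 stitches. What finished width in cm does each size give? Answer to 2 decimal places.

XS 45.00 cm; S 51.43 cm; XL 60.00 cm.

14/10 = 1.4 sts per cm.
XS: 63 / 1.4 = 45.000 → 45.00 cm.
S: 72 / 1.4 = 51.429 → 51.43 cm.
XL: 84 / 1.4 = 60.000 → 60.00 cm.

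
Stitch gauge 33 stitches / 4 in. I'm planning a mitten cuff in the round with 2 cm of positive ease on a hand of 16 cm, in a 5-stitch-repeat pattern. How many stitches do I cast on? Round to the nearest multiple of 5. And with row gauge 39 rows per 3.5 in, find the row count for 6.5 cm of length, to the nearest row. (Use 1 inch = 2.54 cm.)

Finished = 16 + 2 = 18 cm.
18 cm × 1/2.54 = 7.09 inches.
33/4 = 8.25 sts per in; 7.09 × 8.25 = 58.46 sts.
Nearest multiple of 5 → 60.
6.5 cm = 2.56 inches; × 11.143 = 28.52 → 29 rows.

Cast on 60 stitches; work 29 rows.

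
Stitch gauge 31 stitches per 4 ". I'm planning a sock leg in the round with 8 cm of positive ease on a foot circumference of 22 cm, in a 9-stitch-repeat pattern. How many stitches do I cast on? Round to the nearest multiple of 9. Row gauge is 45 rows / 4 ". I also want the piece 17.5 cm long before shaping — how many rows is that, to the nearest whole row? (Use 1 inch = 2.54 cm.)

Cast on 90 stitches; work 78 rows.

Finished = 22 + 8 = 30 cm.
30 cm × 1/2.54 = 11.81 inches.
31/4 = 7.75 sts per in; 11.81 × 7.75 = 91.54 sts.
Nearest multiple of 9 → 90.
17.5 cm = 6.89 inches; × 11.25 = 77.51 → 78 rows.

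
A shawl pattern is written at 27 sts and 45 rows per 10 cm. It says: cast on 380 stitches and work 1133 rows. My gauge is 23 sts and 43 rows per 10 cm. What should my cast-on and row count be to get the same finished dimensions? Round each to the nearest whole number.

Stitches: 380 × 23/27 = 323.70 → 324.
Rows: 1133 × 43/45 = 1082.64 → 1083.

Cast on 324 stitches; work 1083 rows.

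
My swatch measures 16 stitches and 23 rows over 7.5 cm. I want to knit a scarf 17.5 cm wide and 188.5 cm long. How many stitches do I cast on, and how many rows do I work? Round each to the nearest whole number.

Cast on 37 stitches and work 578 rows.

Stitch gauge = 16/7.5 = 2.133 sts/cm; 17.5 × 2.133 = 37.33 → 37 sts.
Row gauge = 23/7.5 = 3.067 rows/cm; 188.5 × 3.067 = 578.07 → 578 rows.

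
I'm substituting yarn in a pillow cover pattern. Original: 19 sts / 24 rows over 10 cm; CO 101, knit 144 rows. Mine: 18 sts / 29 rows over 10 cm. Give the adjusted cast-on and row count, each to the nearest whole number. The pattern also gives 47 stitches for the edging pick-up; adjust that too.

Stitches: 101 × 18/19 = 95.68 → 96.
Rows: 144 × 29/24 = 174.00 → 174.
edging pick-up: 47 × 18/19 = 44.53 → 45.

Cast on 96 stitches; work 174 rows; edging pick-up 45 stitches.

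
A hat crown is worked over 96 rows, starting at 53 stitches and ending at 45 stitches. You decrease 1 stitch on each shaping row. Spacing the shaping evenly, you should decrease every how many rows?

Stitches to remove: |45 − 53| = 8.
Shaping rows needed: 8 / 1 = 8.
96 rows / 8 = every 12 rows.

Decrease every 12th row.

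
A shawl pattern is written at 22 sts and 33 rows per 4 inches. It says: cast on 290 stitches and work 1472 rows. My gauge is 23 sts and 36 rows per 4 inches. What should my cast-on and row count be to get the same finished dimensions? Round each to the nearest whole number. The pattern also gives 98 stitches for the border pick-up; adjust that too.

Stitches: 290 × 23/22 = 303.18 → 303.
Rows: 1472 × 36/33 = 1605.82 → 1606.
border pick-up: 98 × 23/22 = 102.45 → 102.

Cast on 303 stitches; work 1606 rows; border pick-up 102 stitches.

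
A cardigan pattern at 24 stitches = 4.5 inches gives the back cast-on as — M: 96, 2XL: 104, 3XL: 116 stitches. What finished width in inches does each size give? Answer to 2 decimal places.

M 18.00 inches; 2XL 19.50 inches; 3XL 21.75 inches.

24/4.5 = 5.333 sts per in.
M: 96 / 5.333 = 18.000 → 18.00 in.
2XL: 104 / 5.333 = 19.500 → 19.50 in.
3XL: 116 / 5.333 = 21.750 → 21.75 in.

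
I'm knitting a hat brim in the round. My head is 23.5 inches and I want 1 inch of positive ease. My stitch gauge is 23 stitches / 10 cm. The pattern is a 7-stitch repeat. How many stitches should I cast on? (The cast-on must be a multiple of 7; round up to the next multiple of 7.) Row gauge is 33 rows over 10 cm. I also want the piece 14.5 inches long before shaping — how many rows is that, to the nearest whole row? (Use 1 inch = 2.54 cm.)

Cast on 147 stitches; work 122 rows.

Finished = 23.5 + 1 = 24.5 inches.
24.5 inches × 2.54 = 62.23 cm.
23/10 = 2.3 sts per cm; 62.23 × 2.3 = 143.13 sts.
Next multiple of 7 → 147.
14.5 inches = 36.83 cm; × 3.3 = 121.54 → 122 rows.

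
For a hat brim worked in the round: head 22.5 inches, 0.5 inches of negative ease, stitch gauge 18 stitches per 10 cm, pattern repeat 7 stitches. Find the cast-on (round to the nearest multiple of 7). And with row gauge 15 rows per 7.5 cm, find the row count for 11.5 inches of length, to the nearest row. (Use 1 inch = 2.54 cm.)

Finished = 22.5 − 0.5 = 22 inches.
22 inches × 2.54 = 55.88 cm.
18/10 = 1.8 sts per cm; 55.88 × 1.8 = 100.58 sts.
Nearest multiple of 7 → 98.
11.5 inches = 29.21 cm; × 2 = 58.42 → 58 rows.

Cast on 98 stitches; work 58 rows.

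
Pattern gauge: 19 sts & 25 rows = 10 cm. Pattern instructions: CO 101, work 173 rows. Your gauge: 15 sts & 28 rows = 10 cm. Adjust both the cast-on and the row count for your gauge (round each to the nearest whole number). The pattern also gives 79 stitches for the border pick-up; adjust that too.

Stitches: 101 × 15/19 = 79.74 → 80.
Rows: 173 × 28/25 = 193.76 → 194.
border pick-up: 79 × 15/19 = 62.37 → 62.

Cast on 80 stitches; work 194 rows; border pick-up 62 stitches.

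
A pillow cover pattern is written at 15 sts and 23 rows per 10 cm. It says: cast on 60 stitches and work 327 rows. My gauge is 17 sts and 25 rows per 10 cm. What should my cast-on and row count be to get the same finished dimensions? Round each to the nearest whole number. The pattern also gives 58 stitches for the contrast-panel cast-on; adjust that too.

Cast on 68 stitches; work 355 rows; contrast-panel cast-on 66 stitches.

Stitches: 60 × 17/15 = 68.00 → 68.
Rows: 327 × 25/23 = 355.43 → 355.
contrast-panel cast-on: 58 × 17/15 = 65.73 → 66.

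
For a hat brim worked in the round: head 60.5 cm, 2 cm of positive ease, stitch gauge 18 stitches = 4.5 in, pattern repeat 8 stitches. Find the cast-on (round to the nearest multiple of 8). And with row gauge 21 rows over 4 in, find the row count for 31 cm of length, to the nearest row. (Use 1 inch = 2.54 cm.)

Cast on 96 stitches; work 64 rows.

Finished = 60.5 + 2 = 62.5 cm.
62.5 cm × 1/2.54 = 24.61 inches.
18/4.5 = 4 sts per in; 24.61 × 4 = 98.43 sts.
Nearest multiple of 8 → 96.
31 cm = 12.20 inches; × 5.25 = 64.07 → 64 rows.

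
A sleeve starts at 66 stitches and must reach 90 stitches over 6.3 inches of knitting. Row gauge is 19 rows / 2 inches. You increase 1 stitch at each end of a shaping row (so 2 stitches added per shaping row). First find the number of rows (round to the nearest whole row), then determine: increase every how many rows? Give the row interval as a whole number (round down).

Rows = 6.3 × 9.5 = 59.9 → 60 rows.
Stitches to add: 24 → 12 shaping rows (at 2 st each).
60 / 12 = 5.00 → every 5 rows.

Increase every 5th row.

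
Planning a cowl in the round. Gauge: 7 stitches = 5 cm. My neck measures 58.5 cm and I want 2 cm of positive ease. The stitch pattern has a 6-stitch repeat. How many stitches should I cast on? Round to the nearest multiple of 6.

84 stitches.

Finished = 58.5 + 2 = 60.5 cm.
7 / 5 = 1.4 sts/cm.
60.5 × 1.4 = 84.70 sts.
Nearest multiple of 6: 84.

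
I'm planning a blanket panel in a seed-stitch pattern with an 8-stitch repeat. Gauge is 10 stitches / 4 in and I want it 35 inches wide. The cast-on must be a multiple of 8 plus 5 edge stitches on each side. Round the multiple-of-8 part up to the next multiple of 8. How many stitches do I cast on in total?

Cast on 90 stitches.

10 / 4 = 2.5 sts per inch.
35 × 2.5 = 87.50 sts.
Less 10 edge sts → 77.50 for the repeat.
Next multiple of 8: 80.
Add back 10 edge sts → 90.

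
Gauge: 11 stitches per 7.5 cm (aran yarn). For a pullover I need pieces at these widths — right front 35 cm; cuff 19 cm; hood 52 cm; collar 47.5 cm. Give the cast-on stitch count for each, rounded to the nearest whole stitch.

Rate = 11/7.5 = 1.467 sts per cm.
right front: 35 × 1.467 = 51.33 → 51.
cuff: 19 × 1.467 = 27.87 → 28.
hood: 52 × 1.467 = 76.27 → 76.
collar: 47.5 × 1.467 = 69.67 → 70.

right front 51; cuff 28; hood 76; collar 70.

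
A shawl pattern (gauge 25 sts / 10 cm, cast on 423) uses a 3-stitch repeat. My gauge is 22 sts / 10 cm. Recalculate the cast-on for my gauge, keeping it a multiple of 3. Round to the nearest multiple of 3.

423 × 22 / 25 = 372.24.
Nearest multiple of 3: 372.

CO 372 sts.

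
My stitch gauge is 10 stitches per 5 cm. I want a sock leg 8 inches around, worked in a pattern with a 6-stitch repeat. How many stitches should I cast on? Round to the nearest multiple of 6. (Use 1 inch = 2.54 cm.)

8 in = 8 × 2.54 = 20.32 cm.
10 / 5 = 2 sts/cm.
20.32 × 2 = 40.64 sts.
→ 42.

CO 42 sts.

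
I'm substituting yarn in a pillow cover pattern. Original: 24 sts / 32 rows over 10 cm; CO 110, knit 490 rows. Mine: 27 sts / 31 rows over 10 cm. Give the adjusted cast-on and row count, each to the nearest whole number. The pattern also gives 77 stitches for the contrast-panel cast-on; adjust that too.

Cast on 124 stitches; work 475 rows; contrast-panel cast-on 87 stitches.

Stitches: 110 × 27/24 = 123.75 → 124.
Rows: 490 × 31/32 = 474.69 → 475.
contrast-panel cast-on: 77 × 27/24 = 86.62 → 87.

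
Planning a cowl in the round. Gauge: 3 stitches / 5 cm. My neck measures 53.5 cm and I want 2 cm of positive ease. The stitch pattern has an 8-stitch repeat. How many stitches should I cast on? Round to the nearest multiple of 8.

Finished = 53.5 + 2 = 55.5 cm.
3 / 5 = 0.6 sts/cm.
55.5 × 0.6 = 33.30 sts.
Nearest multiple of 8: 32.

Cast on 32 stitches.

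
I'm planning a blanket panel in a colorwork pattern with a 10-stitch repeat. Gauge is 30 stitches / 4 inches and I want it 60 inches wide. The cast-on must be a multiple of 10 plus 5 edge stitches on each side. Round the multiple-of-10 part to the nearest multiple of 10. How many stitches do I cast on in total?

30 / 4 = 7.5 sts per inch.
60 × 7.5 = 450.00 sts.
Less 10 edge sts → 440.00 for the repeat.
Nearest multiple of 10: 440.
Add back 10 edge sts → 450.

450 stitches.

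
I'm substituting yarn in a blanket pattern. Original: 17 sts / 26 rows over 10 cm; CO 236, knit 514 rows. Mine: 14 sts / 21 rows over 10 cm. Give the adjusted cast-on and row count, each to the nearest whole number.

Stitches: 236 × 14/17 = 194.35 → 194.
Rows: 514 × 21/26 = 415.15 → 415.

Cast on 194 stitches; work 415 rows.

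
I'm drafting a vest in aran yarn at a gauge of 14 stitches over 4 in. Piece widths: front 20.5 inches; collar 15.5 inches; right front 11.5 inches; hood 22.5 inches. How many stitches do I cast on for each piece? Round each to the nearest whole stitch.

Rate = 14/4 = 3.5 sts per in.
front: 20.5 × 3.5 = 71.75 → 72.
collar: 15.5 × 3.5 = 54.25 → 54.
right front: 11.5 × 3.5 = 40.25 → 40.
hood: 22.5 × 3.5 = 78.75 → 79.

front 72; collar 54; right front 40; hood 79.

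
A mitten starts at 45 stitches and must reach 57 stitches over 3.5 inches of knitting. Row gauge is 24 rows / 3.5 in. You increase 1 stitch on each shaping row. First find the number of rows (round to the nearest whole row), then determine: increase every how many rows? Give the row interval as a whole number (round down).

Rows = 3.5 × 6.857 = 24.0 → 24 rows.
Stitches to add: 12 → 12 shaping rows (at 1 st each).
24 / 12 = 2.00 → every 2 rows.

Increase every 2nd row.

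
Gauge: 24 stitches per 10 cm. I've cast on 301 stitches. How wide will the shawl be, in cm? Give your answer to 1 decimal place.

125.4 cm.

24 stitches / 10 cm = 2.4 stitches per cm.
301 / 2.4 = 125.42 cm.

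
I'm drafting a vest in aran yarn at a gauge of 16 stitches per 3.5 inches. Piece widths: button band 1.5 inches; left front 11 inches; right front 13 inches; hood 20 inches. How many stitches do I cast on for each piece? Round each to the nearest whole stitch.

Rate = 16/3.5 = 4.571 sts per in.
button band: 1.5 × 4.571 = 6.86 → 7.
left front: 11 × 4.571 = 50.29 → 50.
right front: 13 × 4.571 = 59.43 → 59.
hood: 20 × 4.571 = 91.43 → 91.

button band 7; left front 50; right front 59; hood 91.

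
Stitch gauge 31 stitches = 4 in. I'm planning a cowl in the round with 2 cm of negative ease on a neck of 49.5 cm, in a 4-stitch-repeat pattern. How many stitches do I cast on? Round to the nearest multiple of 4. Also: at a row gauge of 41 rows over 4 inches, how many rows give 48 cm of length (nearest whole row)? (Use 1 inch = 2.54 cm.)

Finished = 49.5 − 2 = 47.5 cm.
47.5 cm × 1/2.54 = 18.70 inches.
31/4 = 7.75 sts per in; 18.70 × 7.75 = 144.93 sts.
Nearest multiple of 4 → 144.
48 cm = 18.90 inches; × 10.25 = 193.70 → 194 rows.

Cast on 144 stitches; work 194 rows.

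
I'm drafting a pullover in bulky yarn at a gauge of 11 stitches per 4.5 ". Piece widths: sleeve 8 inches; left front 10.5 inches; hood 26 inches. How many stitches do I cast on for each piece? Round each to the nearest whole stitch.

Rate = 11/4.5 = 2.444 sts per in.
sleeve: 8 × 2.444 = 19.56 → 20.
left front: 10.5 × 2.444 = 25.67 → 26.
hood: 26 × 2.444 = 63.56 → 64.

sleeve 20; left front 26; hood 64.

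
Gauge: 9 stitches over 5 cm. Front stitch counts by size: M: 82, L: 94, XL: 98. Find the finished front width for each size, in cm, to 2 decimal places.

9/5 = 1.8 sts per cm.
M: 82 / 1.8 = 45.556 → 45.56 cm.
L: 94 / 1.8 = 52.222 → 52.22 cm.
XL: 98 / 1.8 = 54.444 → 54.44 cm.

M 45.56 cm; L 52.22 cm; XL 54.44 cm.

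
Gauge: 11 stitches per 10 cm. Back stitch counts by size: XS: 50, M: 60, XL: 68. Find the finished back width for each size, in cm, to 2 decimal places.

XS 45.45 cm; M 54.55 cm; XL 61.82 cm.

11/10 = 1.1 sts per cm.
XS: 50 / 1.1 = 45.455 → 45.45 cm.
M: 60 / 1.1 = 54.545 → 54.55 cm.
XL: 68 / 1.1 = 61.818 → 61.82 cm.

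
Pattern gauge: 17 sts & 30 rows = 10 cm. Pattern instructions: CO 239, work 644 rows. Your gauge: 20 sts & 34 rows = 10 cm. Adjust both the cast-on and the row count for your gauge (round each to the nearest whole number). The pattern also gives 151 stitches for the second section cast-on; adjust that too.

Stitches: 239 × 20/17 = 281.18 → 281.
Rows: 644 × 34/30 = 729.87 → 730.
second section cast-on: 151 × 20/17 = 177.65 → 178.

Cast on 281 stitches; work 730 rows; second section cast-on 178 stitches.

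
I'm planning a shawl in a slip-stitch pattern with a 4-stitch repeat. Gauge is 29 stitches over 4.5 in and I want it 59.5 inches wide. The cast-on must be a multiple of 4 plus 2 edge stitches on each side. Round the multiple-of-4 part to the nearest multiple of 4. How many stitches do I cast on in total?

29 / 4.5 = 6.444 sts per inch.
59.5 × 6.444 = 383.44 sts.
Less 4 edge sts → 379.44 for the repeat.
Nearest multiple of 4: 380.
Add back 4 edge sts → 384.

Cast on 384 stitches.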